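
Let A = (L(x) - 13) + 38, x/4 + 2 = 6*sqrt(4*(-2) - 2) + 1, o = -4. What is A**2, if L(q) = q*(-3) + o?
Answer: -50751 - 4752*I*sqrt(10) ≈ -50751.0 - 15027.0*I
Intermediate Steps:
x = -4 + 24*I*sqrt(10) (x = -8 + 4*(6*sqrt(4*(-2) - 2) + 1) = -8 + 4*(6*sqrt(-8 - 2) + 1) = -8 + 4*(6*sqrt(-10) + 1) = -8 + 4*(6*(I*sqrt(10)) + 1) = -8 + 4*(6*I*sqrt(10) + 1) = -8 + 4*(1 + 6*I*sqrt(10)) = -8 + (4 + 24*I*sqrt(10)) = -4 + 24*I*sqrt(10) ≈ -4.0 + 75.895*I)
L(q) = -4 - 3*q (L(q) = q*(-3) - 4 = -3*q - 4 = -4 - 3*q)
A = 33 - 72*I*sqrt(10) (A = ((-4 - 3*(-4 + 24*I*sqrt(10))) - 13) + 38 = ((-4 + (12 - 72*I*sqrt(10))) - 13) + 38 = ((8 - 72*I*sqrt(10)) - 13) + 38 = (-5 - 72*I*sqrt(10)) + 38 = 33 - 72*I*sqrt(10) ≈ 33.0 - 227.68*I)
A**2 = (33 - 72*I*sqrt(10))**2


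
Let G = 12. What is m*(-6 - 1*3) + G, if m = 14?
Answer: -114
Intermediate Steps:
m*(-6 - 1*3) + G = 14*(-6 - 1*3) + 12 = 14*(-6 - 3) + 12 = 14*(-9) + 12 = -126 + 12 = -114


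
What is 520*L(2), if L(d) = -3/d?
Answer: -780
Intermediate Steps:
520*L(2) = 520*(-3/2) = -780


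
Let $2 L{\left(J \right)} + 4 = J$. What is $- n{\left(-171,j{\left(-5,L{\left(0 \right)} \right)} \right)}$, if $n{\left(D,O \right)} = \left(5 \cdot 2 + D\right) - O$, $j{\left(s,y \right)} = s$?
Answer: $156$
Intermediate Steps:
$L{\left(J \right)} = -2 + \frac{J}{2}$
$n{\left(D,O \right)} = 10 + D - O$ ($n{\left(D,O \right)} = \left(10 + D\right) - O = 10 + D - O$)
$- n{\left(-171,j{\left(-5,L{\left(0 \right)} \right)} \right)} = - (10 - 171 - -5) = - (10 - 171 + 5) = \left(-1\right) \left(-156\right) = 156$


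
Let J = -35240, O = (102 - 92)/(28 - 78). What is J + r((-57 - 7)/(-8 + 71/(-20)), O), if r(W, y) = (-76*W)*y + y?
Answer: -40605151/1155 ≈ -35156.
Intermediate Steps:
O = -⅕ (O = 10/(-50) = 10*(-1/50) = -⅕ ≈ -0.20000)
r(W, y) = y - 76*W*y (r(W, y) = -76*W*y + y = y - 76*W*y)
J + r((-57 - 7)/(-8 + 71/(-20)), O) = -35240 - (1 - 76*(-57 - 7)/(-8 + 71/(-20)))/5 = -35240 - (1 - (-4864)/(-8 + 71*(-1/20)))/5 = -35240 - (1 - (-4864)/(-8 - 71/20))/5 = -35240 - (1 - (-4864)/(-231/20))/5 = -35240 - (1 - (-4864)*(-20)/231)/5 = -35240 - (1 - 76*1280/231)/5 = -35240 - (1 - 97280/231)/5 = -35240 - ⅕*(-97049/231) = -35240 + 97049/1155 = -40605151/1155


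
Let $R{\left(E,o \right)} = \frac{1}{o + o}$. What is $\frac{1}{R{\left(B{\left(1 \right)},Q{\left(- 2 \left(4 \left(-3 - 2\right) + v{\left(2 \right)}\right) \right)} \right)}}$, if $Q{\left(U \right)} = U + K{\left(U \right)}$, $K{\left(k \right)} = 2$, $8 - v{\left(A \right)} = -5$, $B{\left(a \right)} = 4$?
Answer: $32$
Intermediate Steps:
$v{\left(A \right)} = 13$ ($v{\left(A \right)} = 8 - -5 = 8 + 5 = 13$)
$Q{\left(U \right)} = 2 + U$ ($Q{\left(U \right)} = U + 2 = 2 + U$)
$R{\left(E,o \right)} = \frac{1}{2 o}$
$\frac{1}{R{\left(B{\left(1 \right)},Q{\left(- 2 \left(4 \left(-3 - 2\right) + v{\left(2 \right)}\right) \right)} \right)}} = \frac{1}{\frac{1}{2} \frac{1}{2 - 2 \left(4 \left(-3 - 2\right) + 13\right)}} = \frac{1}{\frac{1}{2} \frac{1}{2 - 2 \left(4 \left(-5\right) + 13\right)}} = \frac{1}{\frac{1}{2} \frac{1}{2 - 2 \left(-20 + 13\right)}} = \frac{1}{\frac{1}{2} \frac{1}{2 - -14}} = \frac{1}{\frac{1}{2} \frac{1}{2 + 14}} = \frac{1}{\frac{1}{2} \cdot \frac{1}{16}} = \frac{1}{\frac{1}{32}} = 32$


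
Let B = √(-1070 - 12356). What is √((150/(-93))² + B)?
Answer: √(2500 + 6727*I*√274)/31 ≈ 7.6974 + 7.5266*I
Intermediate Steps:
B = 7*I*√274 (B = √(-13426) = 7*I*√274 ≈ 115.87*I)
√((150/(-93))² + B) = √((150/(-93))² + 7*I*√274) = √((150*(-1/93))² + 7*I*√274) = √((-50/31)² + 7*I*√274) = √(2500/961 + 7*I*√274)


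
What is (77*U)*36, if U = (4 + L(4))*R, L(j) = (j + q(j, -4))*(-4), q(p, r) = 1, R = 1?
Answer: -44352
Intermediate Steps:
L(j) = -4 - 4*j (L(j) = (j + 1)*(-4) = (1 + j)*(-4) = -4 - 4*j)
U = -16 (U = (4 + (-4 - 4*4))*1 = (4 + (-4 - 16))*1 = (4 - 20)*1 = -16*1 = -16)
(77*U)*36 = (77*(-16))*36 = -1232*36 = -44352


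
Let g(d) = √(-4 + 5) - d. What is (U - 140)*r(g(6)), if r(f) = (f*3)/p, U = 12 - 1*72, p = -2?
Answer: -1500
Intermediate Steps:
g(d) = 1 - d (g(d) = √1 - d = 1 - d)
U = -60 (U = 12 - 72 = -60)
r(f) = -3*f/2 (r(f) = (f*3)/(-2) = (3*f)*(-½) = -3*f/2)
(U - 140)*r(g(6)) = (-60 - 140)*(-3*(1 - 1*6)/2) = -(-300)*(1 - 6) = -(-300)*(-5) = -200*15/2 = -1500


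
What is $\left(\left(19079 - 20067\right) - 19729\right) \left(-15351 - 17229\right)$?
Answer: $674959860$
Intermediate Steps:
$\left(\left(19079 - 20067\right) - 19729\right) \left(-15351 - 17229\right) = \left(-988 - 19729\right) \left(-32580\right) = \left(-20717\right) \left(-32580\right) = 674959860$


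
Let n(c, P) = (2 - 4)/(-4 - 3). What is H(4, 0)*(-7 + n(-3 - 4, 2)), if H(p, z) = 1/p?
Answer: -47/28 ≈ -1.6786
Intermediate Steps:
n(c, P) = 2/7 (n(c, P) = -2/(-7) = -2*(-⅐) = 2/7)
H(4, 0)*(-7 + n(-3 - 4, 2)) = (-7 + 2/7)/4 = (¼)*(-47/7) = -47/28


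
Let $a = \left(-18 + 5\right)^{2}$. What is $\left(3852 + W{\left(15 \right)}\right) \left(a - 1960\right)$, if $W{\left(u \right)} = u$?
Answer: $-6925797$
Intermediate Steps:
$a = 169$ ($a = \left(-13\right)^{2} = 169$)
$\left(3852 + W{\left(15 \right)}\right) \left(a - 1960\right) = \left(3852 + 15\right) \left(169 - 1960\right) = 3867 \left(-1791\right) = -6925797$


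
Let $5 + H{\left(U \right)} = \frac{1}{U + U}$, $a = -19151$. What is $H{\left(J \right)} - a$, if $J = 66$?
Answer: $\frac{2527273}{132} \approx 19146.0$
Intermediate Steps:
$H{\left(U \right)} = -5 + \frac{1}{2 U}$ ($H{\left(U \right)} = -5 + \frac{1}{U + U} = -5 + \frac{1}{2 U}$)
$H{\left(J \right)} - a = \left(-5 + \frac{1}{2 \cdot 66}\right) - -19151 = \left(-5 + \frac{1}{2} \cdot \frac{1}{66}\right) + 19151 = \left(-5 + \frac{1}{132}\right) + 19151 = - \frac{659}{132} + 19151 = \frac{2527273}{132}$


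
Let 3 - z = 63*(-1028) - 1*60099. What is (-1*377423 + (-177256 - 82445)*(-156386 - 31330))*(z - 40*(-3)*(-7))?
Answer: 6046224772174818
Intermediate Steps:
z = 124866 (z = 3 - (63*(-1028) - 1*60099) = 3 - (-64764 - 60099) = 3 - 1*(-124863) = 3 + 124863 = 124866)
(-1*377423 + (-177256 - 82445)*(-156386 - 31330))*(z - 40*(-3)*(-7)) = (-1*377423 + (-177256 - 82445)*(-156386 - 31330))*(124866 - 40*(-3)*(-7)) = (-377423 - 259701*(-187716))*(124866 + 120*(-7)) = (-377423 + 48750032916)*(124866 - 840) = 48749655493*124026 = 6046224772174818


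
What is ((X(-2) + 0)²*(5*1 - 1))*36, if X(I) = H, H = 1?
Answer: 144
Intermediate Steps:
X(I) = 1
((X(-2) + 0)²*(5*1 - 1))*36 = ((1 + 0)²*(5*1 - 1))*36 = (1²*(5 - 1))*36 = (1*4)*36 = 4*36 = 144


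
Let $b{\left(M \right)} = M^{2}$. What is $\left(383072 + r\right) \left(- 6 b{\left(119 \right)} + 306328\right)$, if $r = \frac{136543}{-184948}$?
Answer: $\frac{7841556676018553}{92474} \approx 8.4797 \cdot 10^{10}$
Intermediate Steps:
$r = - \frac{136543}{184948}$ ($r = 136543 \left(- \frac{1}{184948}\right) = - \frac{136543}{184948} \approx -0.73828$)
$\left(383072 + r\right) \left(- 6 b{\left(119 \right)} + 306328\right) = \left(383072 - \frac{136543}{184948}\right) \left(- 6 \cdot 119^{2} + 306328\right) = \frac{70848263713 \left(\left(-6\right) 14161 + 306328\right)}{184948} = \frac{70848263713 \left(-84966 + 306328\right)}{184948} = \frac{70848263713}{184948} \cdot 221362 = \frac{7841556676018553}{92474}$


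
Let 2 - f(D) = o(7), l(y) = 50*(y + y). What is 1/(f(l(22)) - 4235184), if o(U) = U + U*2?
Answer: -1/4235203 ≈ -2.3612e-7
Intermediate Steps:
o(U) = 3*U (o(U) = U + 2*U = 3*U)
l(y) = 100*y (l(y) = 50*(2*y) = 100*y)
f(D) = -19 (f(D) = 2 - 3*7 = 2 - 1*21 = 2 - 21 = -19)
1/(f(l(22)) - 4235184) = 1/(-19 - 4235184) = 1/(-4235203) = -1/4235203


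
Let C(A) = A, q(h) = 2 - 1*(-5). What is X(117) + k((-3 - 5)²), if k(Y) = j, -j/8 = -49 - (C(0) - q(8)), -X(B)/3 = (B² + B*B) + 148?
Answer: -82242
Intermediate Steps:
q(h) = 7 (q(h) = 2 + 5 = 7)
X(B) = -444 - 6*B² (X(B) = -3*((B² + B*B) + 148) = -3*((B² + B²) + 148) = -3*(2*B² + 148) = -3*(148 + 2*B²) = -444 - 6*B²)
j = 336 (j = -8*(-49 - (0 - 1*7)) = -8*(-49 - (0 - 7)) = -8*(-49 - 1*(-7)) = -8*(-49 + 7) = -8*(-42) = 336)
k(Y) = 336
X(117) + k((-3 - 5)²) = (-444 - 6*117²) + 336 = (-444 - 6*13689) + 336 = (-444 - 82134) + 336 = -82578 + 336 = -82242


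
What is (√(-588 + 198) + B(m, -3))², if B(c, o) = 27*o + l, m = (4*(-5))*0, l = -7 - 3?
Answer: (91 - I*√390)² ≈ 7891.0 - 3594.2*I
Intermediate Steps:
l = -10
m = 0 (m = -20*0 = 0)
B(c, o) = -10 + 27*o (B(c, o) = 27*o - 10 = -10 + 27*o)
(√(-588 + 198) + B(m, -3))² = (√(-588 + 198) + (-10 + 27*(-3)))² = (√(-390) + (-10 - 81))² = (I*√390 - 91)² = (-91 + I*√390)²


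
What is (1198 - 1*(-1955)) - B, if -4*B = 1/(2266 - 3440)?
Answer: 14806487/4696 ≈ 3153.0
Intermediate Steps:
B = 1/4696 (B = -1/(4*(2266 - 3440)) = -¼/(-1174) = -¼*(-1/1174) = 1/4696 ≈ 0.00021295)
(1198 - 1*(-1955)) - B = (1198 - 1*(-1955)) - 1*1/4696 = (1198 + 1955) - 1/4696 = 3153 - 1/4696 = 14806487/4696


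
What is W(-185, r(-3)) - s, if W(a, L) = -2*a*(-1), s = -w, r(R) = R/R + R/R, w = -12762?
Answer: -13132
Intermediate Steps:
r(R) = 2 (r(R) = 1 + 1 = 2)
s = 12762 (s = -1*(-12762) = 12762)
W(a, L) = 2*a
W(-185, r(-3)) - s = 2*(-185) - 1*12762 = -370 - 12762 = -13132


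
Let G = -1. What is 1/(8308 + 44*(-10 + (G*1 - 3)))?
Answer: 1/7692 ≈ 0.00013001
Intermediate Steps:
1/(8308 + 44*(-10 + (G*1 - 3))) = 1/(8308 + 44*(-10 + (-1*1 - 3))) = 1/(8308 + 44*(-10 + (-1 - 3))) = 1/(8308 + 44*(-10 - 4)) = 1/(8308 + 44*(-14)) = 1/(8308 - 616) = 1/7692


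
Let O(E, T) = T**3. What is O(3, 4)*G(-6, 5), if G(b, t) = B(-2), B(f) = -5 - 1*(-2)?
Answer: -192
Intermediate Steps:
B(f) = -3 (B(f) = -5 + 2 = -3)
G(b, t) = -3
O(3, 4)*G(-6, 5) = 4**3*(-3) = 64*(-3) = -192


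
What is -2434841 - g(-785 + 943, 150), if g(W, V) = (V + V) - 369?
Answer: -2434772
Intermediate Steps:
g(W, V) = -369 + 2*V (g(W, V) = 2*V - 369 = -369 + 2*V)
-2434841 - g(-785 + 943, 150) = -2434841 - (-369 + 2*150) = -2434841 - (-369 + 300) = -2434841 - 1*(-69) = -2434841 + 69 = -2434772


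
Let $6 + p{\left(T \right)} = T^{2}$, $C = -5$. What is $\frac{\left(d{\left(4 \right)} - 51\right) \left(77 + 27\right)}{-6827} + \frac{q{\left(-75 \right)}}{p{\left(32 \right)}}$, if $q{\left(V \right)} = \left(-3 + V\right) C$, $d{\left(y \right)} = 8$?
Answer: $\frac{3607513}{3474943} \approx 1.0382$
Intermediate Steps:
$q{\left(V \right)} = 15 - 5 V$ ($q{\left(V \right)} = \left(-3 + V\right) \left(-5\right) = 15 - 5 V$)
$p{\left(T \right)} = -6 + T^{2}$
$\frac{\left(d{\left(4 \right)} - 51\right) \left(77 + 27\right)}{-6827} + \frac{q{\left(-75 \right)}}{p{\left(32 \right)}} = \frac{\left(8 - 51\right) \left(77 + 27\right)}{-6827} + \frac{15 - -375}{-6 + 32^{2}} = \left(8 - 51\right) 104 \left(- \frac{1}{6827}\right) + \frac{15 + 375}{-6 + 1024} = \left(-43\right) 104 \left(- \frac{1}{6827}\right) + \frac{390}{1018} = \left(-4472\right) \left(- \frac{1}{6827}\right) + 390 \cdot \frac{1}{1018} = \frac{4472}{6827} + \frac{195}{509} = \frac{3607513}{3474943}$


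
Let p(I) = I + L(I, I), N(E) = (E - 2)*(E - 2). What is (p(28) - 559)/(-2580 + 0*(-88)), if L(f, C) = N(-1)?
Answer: 87/430 ≈ 0.20233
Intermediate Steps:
N(E) = (-2 + E)² (N(E) = (-2 + E)*(-2 + E) = (-2 + E)²)
L(f, C) = 9 (L(f, C) = (-2 - 1)² = (-3)² = 9)
p(I) = 9 + I (p(I) = I + 9 = 9 + I)
(p(28) - 559)/(-2580 + 0*(-88)) = ((9 + 28) - 559)/(-2580 + 0*(-88)) = (37 - 559)/(-2580 + 0) = -522/(-2580) = -522*(-1/2580) = 87/430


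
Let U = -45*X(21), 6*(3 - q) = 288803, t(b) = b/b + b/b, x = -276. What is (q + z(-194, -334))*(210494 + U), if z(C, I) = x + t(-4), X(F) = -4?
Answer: -30592919573/3 ≈ -1.0198e+10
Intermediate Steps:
t(b) = 2 (t(b) = 1 + 1 = 2)
q = -288785/6 (q = 3 - 1/6*288803 = 3 - 288803/6 = -288785/6 ≈ -48131.)
U = 180 (U = -45*(-4) = 180)
z(C, I) = -274 (z(C, I) = -276 + 2 = -274)
(q + z(-194, -334))*(210494 + U) = (-288785/6 - 274)*(210494 + 180) = -290429/6*210674 = -30592919573/3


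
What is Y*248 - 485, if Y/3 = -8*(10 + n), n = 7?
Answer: -101669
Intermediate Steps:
Y = -408 (Y = 3*(-8*(10 + 7)) = 3*(-8*17) = 3*(-136) = -408)
Y*248 - 485 = -408*248 - 485 = -101184 - 485 = -101669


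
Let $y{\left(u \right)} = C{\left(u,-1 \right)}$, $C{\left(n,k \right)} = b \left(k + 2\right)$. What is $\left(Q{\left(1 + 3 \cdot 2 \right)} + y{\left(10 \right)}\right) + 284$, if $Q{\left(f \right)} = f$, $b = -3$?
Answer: $288$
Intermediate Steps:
$C{\left(n,k \right)} = -6 - 3 k$ ($C{\left(n,k \right)} = - 3 \left(k + 2\right) = - 3 \left(2 + k\right) = -6 - 3 k$)
$y{\left(u \right)} = -3$ ($y{\left(u \right)} = -6 - -3 = -6 + 3 = -3$)
$\left(Q{\left(1 + 3 \cdot 2 \right)} + y{\left(10 \right)}\right) + 284 = \left(\left(1 + 3 \cdot 2\right) - 3\right) + 284 = \left(\left(1 + 6\right) - 3\right) + 284 = \left(7 - 3\right) + 284 = 4 + 284 = 288$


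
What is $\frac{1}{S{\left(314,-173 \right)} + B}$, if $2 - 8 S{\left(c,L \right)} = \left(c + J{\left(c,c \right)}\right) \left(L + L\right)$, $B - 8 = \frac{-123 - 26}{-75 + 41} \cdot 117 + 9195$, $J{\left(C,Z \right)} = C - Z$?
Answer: $\frac{68}{1584161} \approx 4.2925 \cdot 10^{-5}$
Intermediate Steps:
$B = \frac{330335}{34}$ ($B = 8 + \left(\frac{-123 - 26}{-75 + 41} \cdot 117 + 9195\right) = 8 + \left(- \frac{149}{-34} \cdot 117 + 9195\right) = 8 + \left(\left(-149\right) \left(- \frac{1}{34}\right) 117 + 9195\right) = 8 + \left(\frac{149}{34} \cdot 117 + 9195\right) = 8 + \left(\frac{17433}{34} + 9195\right) = 8 + \frac{330063}{34} = \frac{330335}{34} \approx 9715.7$)
$S{\left(c,L \right)} = \frac{1}{4} - \frac{L c}{4}$ ($S{\left(c,L \right)} = \frac{1}{4} - \frac{\left(c + \left(c - c\right)\right) \left(L + L\right)}{8} = \frac{1}{4} - \frac{\left(c + 0\right) 2 L}{8} = \frac{1}{4} - \frac{c 2 L}{8} = \frac{1}{4} - \frac{2 L c}{8} = \frac{1}{4} - \frac{L c}{4}$)
$\frac{1}{S{\left(314,-173 \right)} + B} = \frac{1}{\left(\frac{1}{4} - \left(- \frac{173}{4}\right) 314\right) + \frac{330335}{34}} = \frac{1}{\left(\frac{1}{4} + \frac{27161}{2}\right) + \frac{330335}{34}} = \frac{1}{\frac{54323}{4} + \frac{330335}{34}} = \frac{1}{\frac{1584161}{68}} = \frac{68}{1584161}$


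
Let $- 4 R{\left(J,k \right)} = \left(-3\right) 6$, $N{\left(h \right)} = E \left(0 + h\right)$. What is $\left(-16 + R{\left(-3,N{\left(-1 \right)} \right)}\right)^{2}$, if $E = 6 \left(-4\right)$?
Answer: $\frac{529}{4} \approx 132.25$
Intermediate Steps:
$E = -24$
$N{\left(h \right)} = - 24 h$ ($N{\left(h \right)} = - 24 \left(0 + h\right) = - 24 h$)
$R{\left(J,k \right)} = \frac{9}{2}$ ($R{\left(J,k \right)} = - \frac{\left(-3\right) 6}{4} = \left(- \frac{1}{4}\right) \left(-18\right) = \frac{9}{2}$)
$\left(-16 + R{\left(-3,N{\left(-1 \right)} \right)}\right)^{2} = \left(-16 + \frac{9}{2}\right)^{2} = \left(- \frac{23}{2}\right)^{2} = \frac{529}{4}$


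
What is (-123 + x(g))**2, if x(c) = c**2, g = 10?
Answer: 529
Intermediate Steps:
(-123 + x(g))**2 = (-123 + 10**2)**2 = (-123 + 100)**2 = (-23)**2 = 529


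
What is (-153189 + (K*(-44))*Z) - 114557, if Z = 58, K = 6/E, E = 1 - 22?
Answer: -1869118/7 ≈ -2.6702e+5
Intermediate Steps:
E = -21
K = -2/7 (K = 6/(-21) = 6*(-1/21) = -2/7 ≈ -0.28571)
(-153189 + (K*(-44))*Z) - 114557 = (-153189 - 2/7*(-44)*58) - 114557 = (-153189 + (88/7)*58) - 114557 = (-153189 + 5104/7) - 114557 = -1067219/7 - 114557 = -1869118/7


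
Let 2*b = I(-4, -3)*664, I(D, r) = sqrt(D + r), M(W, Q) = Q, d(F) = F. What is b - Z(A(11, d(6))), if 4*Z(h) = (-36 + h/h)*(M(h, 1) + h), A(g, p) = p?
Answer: 245/4 + 332*I*sqrt(7) ≈ 61.25 + 878.39*I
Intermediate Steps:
Z(h) = -35/4 - 35*h/4 (Z(h) = ((-36 + h/h)*(1 + h))/4 = ((-36 + 1)*(1 + h))/4 = (-35*(1 + h))/4 = (-35 - 35*h)/4 = -35/4 - 35*h/4)
b = 332*I*sqrt(7) (b = (sqrt(-4 - 3)*664)/2 = (sqrt(-7)*664)/2 = ((I*sqrt(7))*664)/2 = (664*I*sqrt(7))/2 = 332*I*sqrt(7) ≈ 878.39*I)
b - Z(A(11, d(6))) = 332*I*sqrt(7) - (-35/4 - 35/4*6) = 332*I*sqrt(7) - (-35/4 - 105/2) = 332*I*sqrt(7) - 1*(-245/4) = 332*I*sqrt(7) + 245/4 = 245/4 + 332*I*sqrt(7)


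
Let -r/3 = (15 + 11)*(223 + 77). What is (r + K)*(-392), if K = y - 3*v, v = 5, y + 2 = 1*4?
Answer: 9177896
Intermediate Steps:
y = 2 (y = -2 + 1*4 = -2 + 4 = 2)
r = -23400 (r = -3*(15 + 11)*(223 + 77) = -78*300 = -3*7800 = -23400)
K = -13 (K = 2 - 3*5 = 2 - 15 = -13)
(r + K)*(-392) = (-23400 - 13)*(-392) = -23413*(-392) = 9177896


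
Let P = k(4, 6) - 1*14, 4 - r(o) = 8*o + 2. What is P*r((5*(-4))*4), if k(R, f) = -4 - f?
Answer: -15408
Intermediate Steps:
r(o) = 2 - 8*o (r(o) = 4 - (8*o + 2) = 4 - (2 + 8*o) = 4 + (-2 - 8*o) = 2 - 8*o)
P = -24 (P = (-4 - 1*6) - 1*14 = (-4 - 6) - 14 = -10 - 14 = -24)
P*r((5*(-4))*4) = -24*(2 - 8*5*(-4)*4) = -24*(2 - (-160)*4) = -24*(2 - 8*(-80)) = -24*(2 + 640) = -24*642 = -15408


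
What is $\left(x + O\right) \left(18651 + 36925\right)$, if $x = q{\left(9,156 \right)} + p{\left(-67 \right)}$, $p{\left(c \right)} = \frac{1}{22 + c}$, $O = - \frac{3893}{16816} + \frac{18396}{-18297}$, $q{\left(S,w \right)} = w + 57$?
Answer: $\frac{2262947952717149}{192301470} \approx 1.1768 \cdot 10^{7}$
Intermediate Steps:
$q{\left(S,w \right)} = 57 + w$
$O = - \frac{42286373}{34186928}$ ($O = \left(-3893\right) \frac{1}{16816} + 18396 \left(- \frac{1}{18297}\right) = - \frac{3893}{16816} - \frac{2044}{2033} = - \frac{42286373}{34186928} \approx -1.2369$)
$x = \frac{9584}{45}$ ($x = \left(57 + 156\right) + \frac{1}{22 - 67} = 213 + \frac{1}{-45} = 213 - \frac{1}{45} = \frac{9584}{45} \approx 212.98$)
$\left(x + O\right) \left(18651 + 36925\right) = \left(\frac{9584}{45} - \frac{42286373}{34186928}\right) \left(18651 + 36925\right) = \frac{325744631167}{1538411760} \cdot 55576 = \frac{2262947952717149}{192301470}$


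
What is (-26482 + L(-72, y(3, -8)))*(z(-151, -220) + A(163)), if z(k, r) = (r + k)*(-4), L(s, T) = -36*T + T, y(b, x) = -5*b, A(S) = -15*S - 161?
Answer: 29123754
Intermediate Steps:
A(S) = -161 - 15*S
L(s, T) = -35*T
z(k, r) = -4*k - 4*r (z(k, r) = (k + r)*(-4) = -4*k - 4*r)
(-26482 + L(-72, y(3, -8)))*(z(-151, -220) + A(163)) = (-26482 - (-175)*3)*((-4*(-151) - 4*(-220)) + (-161 - 15*163)) = (-26482 - 35*(-15))*((604 + 880) + (-161 - 2445)) = (-26482 + 525)*(1484 - 2606) = -25957*(-1122) = 29123754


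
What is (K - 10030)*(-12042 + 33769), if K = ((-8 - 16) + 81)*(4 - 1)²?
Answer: -206775859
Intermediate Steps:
K = 513 (K = (-24 + 81)*3² = 57*9 = 513)
(K - 10030)*(-12042 + 33769) = (513 - 10030)*(-12042 + 33769) = -9517*21727 = -206775859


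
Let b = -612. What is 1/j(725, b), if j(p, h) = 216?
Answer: 1/216 ≈ 0.0046296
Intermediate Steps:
1/j(725, b) = 1/216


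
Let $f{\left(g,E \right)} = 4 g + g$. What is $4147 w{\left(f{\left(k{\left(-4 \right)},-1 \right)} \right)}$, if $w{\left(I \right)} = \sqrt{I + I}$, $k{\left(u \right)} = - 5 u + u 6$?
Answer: $8294 i \sqrt{10} \approx 26228.0 i$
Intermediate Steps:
$k{\left(u \right)} = u$ ($k{\left(u \right)} = - 5 u + 6 u = u$)
$f{\left(g,E \right)} = 5 g$
$w{\left(I \right)} = \sqrt{2} \sqrt{I}$ ($w{\left(I \right)} = \sqrt{2 I} = \sqrt{2} \sqrt{I}$)
$4147 w{\left(f{\left(k{\left(-4 \right)},-1 \right)} \right)} = 4147 \sqrt{2} \sqrt{5 \left(-4\right)} = 4147 \sqrt{2} \sqrt{-20} = 4147 \sqrt{2} \cdot 2 i \sqrt{5} = 4147 \cdot 2 i \sqrt{10} = 8294 i \sqrt{10}$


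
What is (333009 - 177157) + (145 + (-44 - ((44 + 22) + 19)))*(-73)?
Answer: 154684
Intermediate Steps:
(333009 - 177157) + (145 + (-44 - ((44 + 22) + 19)))*(-73) = 155852 + (145 + (-44 - (66 + 19)))*(-73) = 155852 + (145 + (-44 - 1*85))*(-73) = 155852 + (145 + (-44 - 85))*(-73) = 155852 + (145 - 129)*(-73) = 155852 + 16*(-73) = 155852 - 1168 = 154684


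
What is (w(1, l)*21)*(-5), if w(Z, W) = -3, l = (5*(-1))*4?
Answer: 315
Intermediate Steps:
l = -20 (l = -5*4 = -20)
(w(1, l)*21)*(-5) = -3*21*(-5) = -63*(-5) = 315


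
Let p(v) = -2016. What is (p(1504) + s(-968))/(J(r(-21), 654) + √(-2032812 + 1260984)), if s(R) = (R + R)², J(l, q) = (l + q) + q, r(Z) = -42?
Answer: 197605720/98941 - 936520*I*√192957/296823 ≈ 1997.2 - 1386.0*I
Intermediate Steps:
J(l, q) = l + 2*q
s(R) = 4*R² (s(R) = (2*R)² = 4*R²)
(p(1504) + s(-968))/(J(r(-21), 654) + √(-2032812 + 1260984)) = (-2016 + 4*(-968)²)/((-42 + 2*654) + √(-2032812 + 1260984)) = (-2016 + 4*937024)/((-42 + 1308) + √(-771828)) = (-2016 + 3748096)/(1266 + 2*I*√192957) = 3746080/(1266 + 2*I*√192957)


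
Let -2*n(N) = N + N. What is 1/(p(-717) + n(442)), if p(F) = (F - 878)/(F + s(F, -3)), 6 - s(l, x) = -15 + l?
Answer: -21/10877 ≈ -0.0019307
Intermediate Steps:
n(N) = -N (n(N) = -(N + N)/2 = -N)
s(l, x) = 21 - l (s(l, x) = 6 - (-15 + l) = 6 + (15 - l) = 21 - l)
p(F) = -878/21 + F/21 (p(F) = (F - 878)/(F + (21 - F)) = (-878 + F)/21 = (-878 + F)*(1/21) = -878/21 + F/21)
1/(p(-717) + n(442)) = 1/((-878/21 + (1/21)*(-717)) - 1*442) = 1/((-878/21 - 239/7) - 442) = 1/(-1595/21 - 442) = 1/(-10877/21) = -21/10877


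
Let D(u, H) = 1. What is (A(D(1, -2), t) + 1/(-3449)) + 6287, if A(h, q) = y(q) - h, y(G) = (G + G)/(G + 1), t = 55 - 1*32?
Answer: 260244283/41388 ≈ 6287.9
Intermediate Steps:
t = 23 (t = 55 - 32 = 23)
y(G) = 2*G/(1 + G) (y(G) = (2*G)/(1 + G) = 2*G/(1 + G))
A(h, q) = -h + 2*q/(1 + q) (A(h, q) = 2*q/(1 + q) - h = -h + 2*q/(1 + q))
(A(D(1, -2), t) + 1/(-3449)) + 6287 = ((2*23 - 1*1*(1 + 23))/(1 + 23) + 1/(-3449)) + 6287 = ((46 - 1*1*24)/24 - 1/3449) + 6287 = ((46 - 24)/24 - 1/3449) + 6287 = ((1/24)*22 - 1/3449) + 6287 = (11/12 - 1/3449) + 6287 = 37927/41388 + 6287 = 260244283/41388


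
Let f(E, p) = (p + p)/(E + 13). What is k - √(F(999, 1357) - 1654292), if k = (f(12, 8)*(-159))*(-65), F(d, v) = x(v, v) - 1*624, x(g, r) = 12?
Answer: 33072/5 - 2*I*√413726 ≈ 6614.4 - 1286.4*I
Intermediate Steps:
f(E, p) = 2*p/(13 + E) (f(E, p) = (2*p)/(13 + E) = 2*p/(13 + E))
F(d, v) = -612 (F(d, v) = 12 - 1*624 = 12 - 624 = -612)
k = 33072/5 (k = ((2*8/(13 + 12))*(-159))*(-65) = ((2*8/25)*(-159))*(-65) = ((2*8*(1/25))*(-159))*(-65) = ((16/25)*(-159))*(-65) = -2544/25*(-65) = 33072/5 ≈ 6614.4)
k - √(F(999, 1357) - 1654292) = 33072/5 - √(-612 - 1654292) = 33072/5 - √(-1654904) = 33072/5 - 2*I*√413726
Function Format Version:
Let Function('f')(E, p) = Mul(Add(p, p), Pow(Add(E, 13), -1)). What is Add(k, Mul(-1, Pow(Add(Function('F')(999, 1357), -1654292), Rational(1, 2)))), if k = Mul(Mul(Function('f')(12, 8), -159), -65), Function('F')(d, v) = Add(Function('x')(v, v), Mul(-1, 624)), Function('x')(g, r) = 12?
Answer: Add(Rational(33072, 5), Mul(-2, I, Pow(413726, Rational(1, 2)))) ≈ Add(6614.4, Mul(-1286.4, I))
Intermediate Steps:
Function('f')(E, p) = Mul(2, p, Pow(Add(13, E), -1)) (Function('f')(E, p) = Mul(Mul(2, p), Pow(Add(13, E), -1)) = Mul(2, p, Pow(Add(13, E), -1)))
Function('F')(d, v) = -612 (Function('F')(d, v) = Add(12, Mul(-1, 624)) = Add(12, -624) = -612)
k = Rational(33072, 5) (k = Mul(Mul(Mul(2, 8, Pow(Add(13, 12), -1)), -159), -65) = Mul(Mul(Mul(2, 8, Pow(25, -1)), -159), -65) = Mul(Mul(Mul(2, 8, Rational(1, 25)), -159), -65) = Mul(Mul(Rational(16, 25), -159), -65) = Mul(Rational(-2544, 25), -65) = Rational(33072, 5) ≈ 6614.4)
Add(k, Mul(-1, Pow(Add(Function('F')(999, 1357), -1654292), Rational(1, 2)))) = Add(Rational(33072, 5), Mul(-1, Pow(Add(-612, -1654292), Rational(1, 2)))) = Add(Rational(33072, 5), Mul(-1, Pow(-1654904, Rational(1, 2)))) = Add(Rational(33072, 5), Mul(-1, Mul(2, I, Pow(413726, Rational(1, 2))))) = Add(Rational(33072, 5), Mul(-2, I, Pow(413726, Rational(1, 2))))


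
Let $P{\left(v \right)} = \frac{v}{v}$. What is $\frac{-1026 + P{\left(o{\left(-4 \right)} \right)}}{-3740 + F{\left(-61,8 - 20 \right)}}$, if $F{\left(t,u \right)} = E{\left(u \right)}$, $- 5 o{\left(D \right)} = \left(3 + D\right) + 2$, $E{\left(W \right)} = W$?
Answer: $\frac{1025}{3752} \approx 0.27319$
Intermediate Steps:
$o{\left(D \right)} = -1 - \frac{D}{5}$ ($o{\left(D \right)} = - \frac{\left(3 + D\right) + 2}{5} = - \frac{5 + D}{5} = -1 - \frac{D}{5}$)
$F{\left(t,u \right)} = u$
$P{\left(v \right)} = 1$
$\frac{-1026 + P{\left(o{\left(-4 \right)} \right)}}{-3740 + F{\left(-61,8 - 20 \right)}} = \frac{-1026 + 1}{-3740 + \left(8 - 20\right)} = - \frac{1025}{-3740 - 12} = - \frac{1025}{-3752} = \left(-1025\right) \left(- \frac{1}{3752}\right) = \frac{1025}{3752}$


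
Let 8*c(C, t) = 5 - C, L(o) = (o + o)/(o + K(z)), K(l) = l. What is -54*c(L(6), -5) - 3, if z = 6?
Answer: -30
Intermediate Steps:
L(o) = 2*o/(6 + o) (L(o) = (o + o)/(o + 6) = (2*o)/(6 + o) = 2*o/(6 + o))
c(C, t) = 5/8 - C/8 (c(C, t) = (5 - C)/8 = 5/8 - C/8)
-54*c(L(6), -5) - 3 = -54*(5/8 - 6/(4*(6 + 6))) - 3 = -54*(5/8 - 6/(4*12)) - 3 = -54*(5/8 - ⅛*1) - 3 = -54*(5/8 - ⅛) - 3 = -54*½ - 3 = -27 - 3 = -30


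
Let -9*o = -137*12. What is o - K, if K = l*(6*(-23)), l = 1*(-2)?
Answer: -280/3 ≈ -93.333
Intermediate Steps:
l = -2
o = 548/3 (o = -(-137)*12/9 = -⅑*(-1644) = 548/3 ≈ 182.67)
K = 276 (K = -12*(-23) = -2*(-138) = 276)
o - K = 548/3 - 1*276 = 548/3 - 276 = -280/3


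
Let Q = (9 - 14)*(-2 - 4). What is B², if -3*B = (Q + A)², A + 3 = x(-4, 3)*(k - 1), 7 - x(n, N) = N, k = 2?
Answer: 923521/9 ≈ 1.0261e+5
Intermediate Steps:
x(n, N) = 7 - N
Q = 30 (Q = -5*(-6) = 30)
A = 1 (A = -3 + (7 - 1*3)*(2 - 1) = -3 + (7 - 3)*1 = -3 + 4*1 = -3 + 4 = 1)
B = -961/3 (B = -(30 + 1)²/3 = -⅓*31² = -⅓*961 = -961/3 ≈ -320.33)
B² = (-961/3)² = 923521/9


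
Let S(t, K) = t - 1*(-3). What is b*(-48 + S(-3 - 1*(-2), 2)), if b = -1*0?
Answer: 0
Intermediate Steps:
S(t, K) = 3 + t (S(t, K) = t + 3 = 3 + t)
b = 0
b*(-48 + S(-3 - 1*(-2), 2)) = 0*(-48 + (3 + (-3 - 1*(-2)))) = 0*(-48 + (3 + (-3 + 2))) = 0*(-48 + (3 - 1)) = 0*(-48 + 2) = 0*(-46) = 0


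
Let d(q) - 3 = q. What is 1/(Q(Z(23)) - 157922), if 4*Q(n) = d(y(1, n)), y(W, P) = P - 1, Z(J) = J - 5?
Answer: -1/157917 ≈ -6.3324e-6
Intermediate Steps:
Z(J) = -5 + J
y(W, P) = -1 + P
d(q) = 3 + q
Q(n) = ½ + n/4 (Q(n) = (3 + (-1 + n))/4 = (2 + n)/4 = ½ + n/4)
1/(Q(Z(23)) - 157922) = 1/((½ + (-5 + 23)/4) - 157922) = 1/((½ + (¼)*18) - 157922) = 1/((½ + 9/2) - 157922) = 1/(5 - 157922) = 1/(-157917) = -1/157917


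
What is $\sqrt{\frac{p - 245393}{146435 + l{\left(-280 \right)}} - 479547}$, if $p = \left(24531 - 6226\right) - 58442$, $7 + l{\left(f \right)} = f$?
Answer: $\frac{i \sqrt{2560700047196982}}{73074} \approx 692.5 i$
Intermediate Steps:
$l{\left(f \right)} = -7 + f$
$p = -40137$ ($p = 18305 - 58442 = -40137$)
$\sqrt{\frac{p - 245393}{146435 + l{\left(-280 \right)}} - 479547} = \sqrt{\frac{-40137 - 245393}{146435 - 287} - 479547} = \sqrt{- \frac{285530}{146435 - 287} - 479547} = \sqrt{- \frac{285530}{146148} - 479547} = \sqrt{\left(-285530\right) \frac{1}{146148} - 479547} = \sqrt{- \frac{142765}{73074} - 479547} = \sqrt{- \frac{35042560243}{73074}} = \frac{i \sqrt{2560700047196982}}{73074}$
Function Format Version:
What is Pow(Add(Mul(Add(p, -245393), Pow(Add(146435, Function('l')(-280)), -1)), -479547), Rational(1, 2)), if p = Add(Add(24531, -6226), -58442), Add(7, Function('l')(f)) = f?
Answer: Mul(Rational(1, 73074), I, Pow(2560700047196982, Rational(1, 2))) ≈ Mul(692.50, I)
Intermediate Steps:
Function('l')(f) = Add(-7, f)
p = -40137 (p = Add(18305, -58442) = -40137)
Pow(Add(Mul(Add(p, -245393), Pow(Add(146435, Function('l')(-280)), -1)), -479547), Rational(1, 2)) = Pow(Add(Mul(Add(-40137, -245393), Pow(Add(146435, Add(-7, -280)), -1)), -479547), Rational(1, 2)) = Pow(Add(Mul(-285530, Pow(Add(146435, -287), -1)), -479547), Rational(1, 2)) = Pow(Add(Mul(-285530, Pow(146148, -1)), -479547), Rational(1, 2)) = Pow(Add(Mul(-285530, Rational(1, 146148)), -479547), Rational(1, 2)) = Pow(Add(Rational(-142765, 73074), -479547), Rational(1, 2)) = Pow(Rational(-35042560243, 73074), Rational(1, 2)) = Mul(Rational(1, 73074), I, Pow(2560700047196982, Rational(1, 2)))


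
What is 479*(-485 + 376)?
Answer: -52211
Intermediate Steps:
479*(-485 + 376) = 479*(-109) = -52211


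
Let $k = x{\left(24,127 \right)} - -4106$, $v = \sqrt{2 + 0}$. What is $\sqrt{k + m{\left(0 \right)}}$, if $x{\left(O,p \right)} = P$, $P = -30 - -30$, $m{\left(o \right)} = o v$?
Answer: $\sqrt{4106} \approx 64.078$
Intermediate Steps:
$v = \sqrt{2} \approx 1.4142$
$m{\left(o \right)} = o \sqrt{2}$
$P = 0$ ($P = -30 + 30 = 0$)
$x{\left(O,p \right)} = 0$
$k = 4106$ ($k = 0 - -4106 = 0 + 4106 = 4106$)
$\sqrt{k + m{\left(0 \right)}} = \sqrt{4106 + 0 \sqrt{2}} = \sqrt{4106 + 0} = \sqrt{4106}$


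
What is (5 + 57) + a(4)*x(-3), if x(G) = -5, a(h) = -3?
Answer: 77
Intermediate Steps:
(5 + 57) + a(4)*x(-3) = (5 + 57) - 3*(-5) = 62 + 15 = 77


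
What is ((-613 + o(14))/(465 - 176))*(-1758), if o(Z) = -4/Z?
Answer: 7547094/2023 ≈ 3730.6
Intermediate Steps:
((-613 + o(14))/(465 - 176))*(-1758) = ((-613 - 4/14)/(465 - 176))*(-1758) = ((-613 - 4*1/14)/289)*(-1758) = ((-613 - 2/7)*(1/289))*(-1758) = -4293/7*1/289*(-1758) = -4293/2023*(-1758) = 7547094/2023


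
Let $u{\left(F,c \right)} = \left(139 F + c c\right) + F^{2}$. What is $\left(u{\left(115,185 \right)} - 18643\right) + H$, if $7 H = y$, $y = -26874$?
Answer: $\frac{286670}{7} \approx 40953.0$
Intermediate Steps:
$u{\left(F,c \right)} = F^{2} + c^{2} + 139 F$ ($u{\left(F,c \right)} = \left(139 F + c^{2}\right) + F^{2} = \left(c^{2} + 139 F\right) + F^{2} = F^{2} + c^{2} + 139 F$)
$H = - \frac{26874}{7}$ ($H = \frac{1}{7} \left(-26874\right) = - \frac{26874}{7} \approx -3839.1$)
$\left(u{\left(115,185 \right)} - 18643\right) + H = \left(\left(115^{2} + 185^{2} + 139 \cdot 115\right) - 18643\right) - \frac{26874}{7} = \left(\left(13225 + 34225 + 15985\right) - 18643\right) - \frac{26874}{7} = \left(63435 - 18643\right) - \frac{26874}{7} = 44792 - \frac{26874}{7} = \frac{286670}{7}$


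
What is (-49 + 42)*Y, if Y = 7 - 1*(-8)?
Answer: -105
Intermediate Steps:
Y = 15 (Y = 7 + 8 = 15)
(-49 + 42)*Y = (-49 + 42)*15 = -7*15 = -105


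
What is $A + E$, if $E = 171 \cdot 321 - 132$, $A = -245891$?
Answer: $-191132$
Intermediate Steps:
$E = 54759$ ($E = 54891 - 132 = 54759$)
$A + E = -245891 + 54759 = -191132$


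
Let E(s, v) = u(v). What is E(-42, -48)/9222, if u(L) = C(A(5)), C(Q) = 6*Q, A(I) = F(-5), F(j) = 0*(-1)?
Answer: 0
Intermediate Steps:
F(j) = 0
A(I) = 0
u(L) = 0 (u(L) = 6*0 = 0)
E(s, v) = 0
E(-42, -48)/9222 = 0/9222 = 0*(1/9222) = 0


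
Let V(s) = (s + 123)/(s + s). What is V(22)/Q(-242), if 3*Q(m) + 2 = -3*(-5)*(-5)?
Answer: -435/3388 ≈ -0.12839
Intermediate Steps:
V(s) = (123 + s)/(2*s) (V(s) = (123 + s)/((2*s)) = (123 + s)*(1/(2*s)) = (123 + s)/(2*s))
Q(m) = -77/3 (Q(m) = -⅔ + (-3*(-5)*(-5))/3 = -⅔ + (15*(-5))/3 = -⅔ + (⅓)*(-75) = -⅔ - 25 = -77/3)
V(22)/Q(-242) = ((½)*(123 + 22)/22)/(-77/3) = ((½)*(1/22)*145)*(-3/77) = (145/44)*(-3/77) = -435/3388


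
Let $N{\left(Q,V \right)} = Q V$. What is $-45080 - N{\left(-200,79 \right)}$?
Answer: $-29280$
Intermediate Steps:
$-45080 - N{\left(-200,79 \right)} = -45080 - \left(-200\right) 79 = -45080 - -15800 = -45080 + 15800 = -29280$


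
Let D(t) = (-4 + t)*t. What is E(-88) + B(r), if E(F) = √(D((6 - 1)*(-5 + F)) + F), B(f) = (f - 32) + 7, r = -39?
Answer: -64 + √217997 ≈ 402.90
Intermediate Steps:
D(t) = t*(-4 + t)
B(f) = -25 + f (B(f) = (-32 + f) + 7 = -25 + f)
E(F) = √(F + (-29 + 5*F)*(-25 + 5*F)) (E(F) = √(((6 - 1)*(-5 + F))*(-4 + (6 - 1)*(-5 + F)) + F) = √((5*(-5 + F))*(-4 + 5*(-5 + F)) + F) = √((-25 + 5*F)*(-4 + (-25 + 5*F)) + F) = √((-25 + 5*F)*(-29 + 5*F) + F) = √((-29 + 5*F)*(-25 + 5*F) + F) = √(F + (-29 + 5*F)*(-25 + 5*F)))
E(-88) + B(r) = √(725 - 269*(-88) + 25*(-88)²) + (-25 - 39) = √(725 + 23672 + 25*7744) - 64 = √(725 + 23672 + 193600) - 64 = √217997 - 64 = -64 + √217997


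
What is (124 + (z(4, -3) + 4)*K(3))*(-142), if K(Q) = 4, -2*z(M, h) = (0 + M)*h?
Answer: -23288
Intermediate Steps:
z(M, h) = -M*h/2 (z(M, h) = -(0 + M)*h/2 = -M*h/2)
(124 + (z(4, -3) + 4)*K(3))*(-142) = (124 + (-½*4*(-3) + 4)*4)*(-142) = (124 + (6 + 4)*4)*(-142) = (124 + 10*4)*(-142) = (124 + 40)*(-142) = 164*(-142) = -23288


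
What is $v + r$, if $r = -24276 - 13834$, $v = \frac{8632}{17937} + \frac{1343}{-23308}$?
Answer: $- \frac{15932683858295}{418075596} \approx -38110.0$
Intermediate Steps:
$v = \frac{177105265}{418075596}$ ($v = 8632 \cdot \frac{1}{17937} + 1343 \left(- \frac{1}{23308}\right) = \frac{8632}{17937} - \frac{1343}{23308} = \frac{177105265}{418075596} \approx 0.42362$)
$r = -38110$
$v + r = \frac{177105265}{418075596} - 38110 = - \frac{15932683858295}{418075596}$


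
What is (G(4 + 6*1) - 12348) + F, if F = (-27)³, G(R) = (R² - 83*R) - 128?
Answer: -32889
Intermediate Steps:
G(R) = -128 + R² - 83*R
F = -19683
(G(4 + 6*1) - 12348) + F = ((-128 + (4 + 6*1)² - 83*(4 + 6*1)) - 12348) - 19683 = ((-128 + (4 + 6)² - 83*(4 + 6)) - 12348) - 19683 = ((-128 + 10² - 83*10) - 12348) - 19683 = ((-128 + 100 - 830) - 12348) - 19683 = (-858 - 12348) - 19683 = -13206 - 19683 = -32889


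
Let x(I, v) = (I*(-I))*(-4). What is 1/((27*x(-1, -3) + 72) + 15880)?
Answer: 1/16060 ≈ 6.2266e-5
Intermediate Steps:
x(I, v) = 4*I**2 (x(I, v) = -I**2*(-4) = 4*I**2)
1/((27*x(-1, -3) + 72) + 15880) = 1/((27*(4*(-1)**2) + 72) + 15880) = 1/((27*(4*1) + 72) + 15880) = 1/((27*4 + 72) + 15880) = 1/((108 + 72) + 15880) = 1/(180 + 15880) = 1/16060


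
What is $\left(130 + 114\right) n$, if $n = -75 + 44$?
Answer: $-7564$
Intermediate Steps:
$n = -31$
$\left(130 + 114\right) n = \left(130 + 114\right) \left(-31\right) = 244 \left(-31\right) = -7564$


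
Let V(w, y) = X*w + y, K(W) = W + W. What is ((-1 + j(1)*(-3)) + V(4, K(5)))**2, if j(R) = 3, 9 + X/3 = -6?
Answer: 32400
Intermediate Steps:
X = -45 (X = -27 + 3*(-6) = -27 - 18 = -45)
K(W) = 2*W
V(w, y) = y - 45*w (V(w, y) = -45*w + y = y - 45*w)
((-1 + j(1)*(-3)) + V(4, K(5)))**2 = ((-1 + 3*(-3)) + (2*5 - 45*4))**2 = ((-1 - 9) + (10 - 180))**2 = (-10 - 170)**2 = (-180)**2 = 32400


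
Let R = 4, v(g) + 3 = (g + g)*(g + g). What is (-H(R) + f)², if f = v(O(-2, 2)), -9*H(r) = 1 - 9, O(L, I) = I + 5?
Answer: 2989441/81 ≈ 36907.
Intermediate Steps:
O(L, I) = 5 + I
v(g) = -3 + 4*g² (v(g) = -3 + (g + g)*(g + g) = -3 + (2*g)*(2*g) = -3 + 4*g²)
H(r) = 8/9 (H(r) = -(1 - 9)/9 = -⅑*(-8) = 8/9)
f = 193 (f = -3 + 4*(5 + 2)² = -3 + 4*7² = -3 + 4*49 = -3 + 196 = 193)
(-H(R) + f)² = (-1*8/9 + 193)² = (-8/9 + 193)² = (1729/9)² = 2989441/81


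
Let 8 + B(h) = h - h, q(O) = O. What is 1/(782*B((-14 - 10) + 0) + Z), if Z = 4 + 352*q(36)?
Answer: 1/6420 ≈ 0.00015576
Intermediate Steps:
B(h) = -8 (B(h) = -8 + (h - h) = -8 + 0 = -8)
Z = 12676 (Z = 4 + 352*36 = 4 + 12672 = 12676)
1/(782*B((-14 - 10) + 0) + Z) = 1/(782*(-8) + 12676) = 1/(-6256 + 12676) = 1/6420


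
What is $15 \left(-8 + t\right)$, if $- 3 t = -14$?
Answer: $-50$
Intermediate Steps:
$t = \frac{14}{3}$ ($t = \left(- \frac{1}{3}\right) \left(-14\right) = \frac{14}{3} \approx 4.6667$)
$15 \left(-8 + t\right) = 15 \left(-8 + \frac{14}{3}\right) = 15 \left(- \frac{10}{3}\right) = -50$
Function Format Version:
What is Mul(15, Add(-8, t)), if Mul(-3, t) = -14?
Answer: -50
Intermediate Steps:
t = Rational(14, 3) (t = Mul(Rational(-1, 3), -14) = Rational(14, 3) ≈ 4.6667)
Mul(15, Add(-8, t)) = Mul(15, Add(-8, Rational(14, 3))) = Mul(15, Rational(-10, 3)) = -50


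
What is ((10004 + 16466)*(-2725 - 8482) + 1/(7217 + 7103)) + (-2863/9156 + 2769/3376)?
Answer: -146550242954096819/494018520 ≈ -2.9665e+8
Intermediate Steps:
((10004 + 16466)*(-2725 - 8482) + 1/(7217 + 7103)) + (-2863/9156 + 2769/3376) = (26470*(-11207) + 1/14320) + (-2863*1/9156 + 2769*(1/3376)) = (-296649290 + 1/14320) + (-409/1308 + 2769/3376) = -4248017832799/14320 + 560267/1103952 = -146550242954096819/494018520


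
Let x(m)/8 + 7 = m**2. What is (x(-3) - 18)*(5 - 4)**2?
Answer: -2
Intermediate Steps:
x(m) = -56 + 8*m**2
(x(-3) - 18)*(5 - 4)**2 = ((-56 + 8*(-3)**2) - 18)*(5 - 4)**2 = ((-56 + 8*9) - 18)*1**2 = ((-56 + 72) - 18)*1 = (16 - 18)*1 = -2*1 = -2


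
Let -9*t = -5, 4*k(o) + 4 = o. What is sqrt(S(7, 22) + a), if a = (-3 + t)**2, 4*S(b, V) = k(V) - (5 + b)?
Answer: sqrt(5314)/36 ≈ 2.0249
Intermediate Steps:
k(o) = -1 + o/4
t = 5/9 (t = -1/9*(-5) = 5/9 ≈ 0.55556)
S(b, V) = -3/2 - b/4 + V/16 (S(b, V) = ((-1 + V/4) - (5 + b))/4 = ((-1 + V/4) + (-5 - b))/4 = (-6 - b + V/4)/4 = -3/2 - b/4 + V/16)
a = 484/81 (a = (-3 + 5/9)**2 = (-22/9)**2 = 484/81 ≈ 5.9753)
sqrt(S(7, 22) + a) = sqrt((-3/2 - 1/4*7 + (1/16)*22) + 484/81) = sqrt((-3/2 - 7/4 + 11/8) + 484/81) = sqrt(-15/8 + 484/81) = sqrt(2657/648) = sqrt(5314)/36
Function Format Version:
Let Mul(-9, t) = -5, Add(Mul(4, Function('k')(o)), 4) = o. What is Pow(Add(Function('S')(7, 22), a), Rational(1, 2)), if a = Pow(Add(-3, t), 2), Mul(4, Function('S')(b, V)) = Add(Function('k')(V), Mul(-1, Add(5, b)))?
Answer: Mul(Rational(1, 36), Pow(5314, Rational(1, 2))) ≈ 2.0249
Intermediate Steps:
Function('k')(o) = Add(-1, Mul(Rational(1, 4), o))
t = Rational(5, 9) (t = Mul(Rational(-1, 9), -5) = Rational(5, 9) ≈ 0.55556)
Function('S')(b, V) = Add(Rational(-3, 2), Mul(Rational(-1, 4), b), Mul(Rational(1, 16), V)) (Function('S')(b, V) = Mul(Rational(1, 4), Add(Add(-1, Mul(Rational(1, 4), V)), Mul(-1, Add(5, b)))) = Mul(Rational(1, 4), Add(Add(-1, Mul(Rational(1, 4), V)), Add(-5, Mul(-1, b)))) = Mul(Rational(1, 4), Add(-6, Mul(-1, b), Mul(Rational(1, 4), V))) = Add(Rational(-3, 2), Mul(Rational(-1, 4), b), Mul(Rational(1, 16), V)))
a = Rational(484, 81) (a = Pow(Add(-3, Rational(5, 9)), 2) = Pow(Rational(-22, 9), 2) = Rational(484, 81) ≈ 5.9753)
Pow(Add(Function('S')(7, 22), a), Rational(1, 2)) = Pow(Add(Add(Rational(-3, 2), Mul(Rational(-1, 4), 7), Mul(Rational(1, 16), 22)), Rational(484, 81)), Rational(1, 2)) = Pow(Add(Add(Rational(-3, 2), Rational(-7, 4), Rational(11, 8)), Rational(484, 81)), Rational(1, 2)) = Pow(Add(Rational(-15, 8), Rational(484, 81)), Rational(1, 2)) = Pow(Rational(2657, 648), Rational(1, 2)) = Mul(Rational(1, 36), Pow(5314, Rational(1, 2)))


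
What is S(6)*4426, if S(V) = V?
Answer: 26556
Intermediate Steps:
S(6)*4426 = 6*4426 = 26556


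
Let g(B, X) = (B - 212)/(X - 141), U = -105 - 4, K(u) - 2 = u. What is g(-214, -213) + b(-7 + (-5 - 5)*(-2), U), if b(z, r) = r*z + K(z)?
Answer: -82647/59 ≈ -1400.8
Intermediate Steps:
K(u) = 2 + u
U = -109
g(B, X) = (-212 + B)/(-141 + X)
b(z, r) = 2 + z + r*z (b(z, r) = r*z + (2 + z) = 2 + z + r*z)
g(-214, -213) + b(-7 + (-5 - 5)*(-2), U) = (-212 - 214)/(-141 - 213) + (2 + (-7 + (-5 - 5)*(-2)) - 109*(-7 + (-5 - 5)*(-2))) = -426/(-354) + (2 + (-7 - 10*(-2)) - 109*(-7 - 10*(-2))) = -1/354*(-426) + (2 + (-7 + 20) - 109*(-7 + 20)) = 71/59 + (2 + 13 - 109*13) = 71/59 + (2 + 13 - 1417) = 71/59 - 1402 = -82647/59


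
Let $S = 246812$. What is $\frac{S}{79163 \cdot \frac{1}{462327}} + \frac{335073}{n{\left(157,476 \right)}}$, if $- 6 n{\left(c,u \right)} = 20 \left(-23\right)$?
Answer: $\frac{26324382002217}{18207490} \approx 1.4458 \cdot 10^{6}$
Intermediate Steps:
$n{\left(c,u \right)} = \frac{230}{3}$ ($n{\left(c,u \right)} = - \frac{20 \left(-23\right)}{6} = \left(- \frac{1}{6}\right) \left(-460\right) = \frac{230}{3}$)
$\frac{S}{79163 \cdot \frac{1}{462327}} + \frac{335073}{n{\left(157,476 \right)}} = \frac{246812}{79163 \cdot \frac{1}{462327}} + \frac{335073}{\frac{230}{3}} = \frac{246812}{79163 \cdot \frac{1}{462327}} + 335073 \cdot \frac{3}{230} = \frac{246812}{\frac{79163}{462327}} + \frac{1005219}{230} = 246812 \cdot \frac{462327}{79163} + \frac{1005219}{230} = \frac{114107851524}{79163} + \frac{1005219}{230} = \frac{26324382002217}{18207490}$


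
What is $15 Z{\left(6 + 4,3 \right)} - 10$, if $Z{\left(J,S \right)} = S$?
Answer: $35$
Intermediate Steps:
$15 Z{\left(6 + 4,3 \right)} - 10 = 15 \cdot 3 - 10 = 45 - 10 = 35$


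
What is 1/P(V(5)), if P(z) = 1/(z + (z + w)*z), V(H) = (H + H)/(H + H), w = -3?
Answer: -1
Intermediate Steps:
V(H) = 1 (V(H) = (2*H)/((2*H)) = (2*H)*(1/(2*H)) = 1)
P(z) = 1/(z + z*(-3 + z)) (P(z) = 1/(z + (z - 3)*z) = 1/(z + (-3 + z)*z) = 1/(z + z*(-3 + z)))
1/P(V(5)) = 1/(1/(1*(-2 + 1))) = 1/(1/(-1)) = 1/(1*(-1)) = 1/(-1) = -1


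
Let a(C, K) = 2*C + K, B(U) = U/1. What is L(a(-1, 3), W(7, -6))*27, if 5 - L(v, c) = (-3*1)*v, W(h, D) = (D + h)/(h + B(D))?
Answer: 216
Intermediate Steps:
B(U) = U (B(U) = U*1 = U)
a(C, K) = K + 2*C
W(h, D) = 1 (W(h, D) = (D + h)/(h + D) = (D + h)/(D + h) = 1)
L(v, c) = 5 + 3*v (L(v, c) = 5 - (-3*1)*v = 5 - (-3)*v = 5 + 3*v)
L(a(-1, 3), W(7, -6))*27 = (5 + 3*(3 + 2*(-1)))*27 = (5 + 3*(3 - 2))*27 = (5 + 3*1)*27 = (5 + 3)*27 = 8*27 = 216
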